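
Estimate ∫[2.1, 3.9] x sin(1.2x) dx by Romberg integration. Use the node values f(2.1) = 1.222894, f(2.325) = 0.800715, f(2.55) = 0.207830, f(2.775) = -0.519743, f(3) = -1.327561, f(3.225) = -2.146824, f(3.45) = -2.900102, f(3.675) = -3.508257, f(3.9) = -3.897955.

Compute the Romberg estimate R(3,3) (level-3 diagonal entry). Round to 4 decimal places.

R(0,0) (trapezoid, 1 panel, h=1.8000): -2.407555
R(1,0) (trapezoid, 2 panels, h=0.9000): -2.398582
R(2,0) (trapezoid, 4 panels, h=0.4500): -2.410814
R(3,0) (trapezoid, 8 panels, h=0.2250): -2.414581
R(1,1) = -2.398582 + (-2.398582 − (-2.407555))/3 = -2.395591
R(2,1) = -2.410814 + (-2.410814 − (-2.398582))/3 = -2.414891
R(3,1) = -2.414581 + (-2.414581 − (-2.410814))/3 = -2.415837
R(2,2) = -2.414891 + (-2.414891 − (-2.395591))/15 = -2.416178
R(3,2) = -2.415837 + (-2.415837 − (-2.414891))/15 = -2.415900
R(3,3) = -2.415900 + (-2.415900 − (-2.416178))/63 = -2.415896

-2.4159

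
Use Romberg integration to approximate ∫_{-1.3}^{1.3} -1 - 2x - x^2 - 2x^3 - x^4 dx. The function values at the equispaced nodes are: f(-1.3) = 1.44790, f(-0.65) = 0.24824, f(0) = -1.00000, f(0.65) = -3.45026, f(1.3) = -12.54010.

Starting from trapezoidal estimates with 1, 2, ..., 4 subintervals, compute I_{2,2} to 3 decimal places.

-5.550

I_{0,0} (trapezoid, 1 panel, h=2.6000): -14.41986
I_{1,0} (trapezoid, 2 panels, h=1.3000): -8.50993
I_{2,0} (trapezoid, 4 panels, h=0.6500): -6.33628
I_{1,1} = -8.50993 + (-8.50993 − (-14.41986))/3 = -6.53995
I_{2,1} = -6.33628 + (-6.33628 − (-8.50993))/3 = -5.61173
I_{2,2} = -5.61173 + (-5.61173 − (-6.53995))/15 = -5.54985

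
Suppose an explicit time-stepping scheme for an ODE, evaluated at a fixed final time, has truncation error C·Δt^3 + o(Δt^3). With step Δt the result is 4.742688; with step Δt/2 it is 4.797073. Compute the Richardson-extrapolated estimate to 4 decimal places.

Extrapolated value = (8·A(Δt/2) − A(Δt)) / (8 − 1)
= (8·4.797073 − 4.742688) / 7
= 33.633896 / 7 = 4.804842

4.8048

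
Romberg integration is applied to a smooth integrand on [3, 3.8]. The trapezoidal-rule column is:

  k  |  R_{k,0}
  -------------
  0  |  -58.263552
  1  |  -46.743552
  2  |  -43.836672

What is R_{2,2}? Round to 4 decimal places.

-42.8653

Richardson extrapolation on the trapezoidal column (denominator 4−1=3):
R_{1,1} = -46.743552 + (-46.743552 − (-58.263552))/3 = -42.903552
R_{2,1} = (4·(-43.836672) − (-46.743552)) / 3 = -42.867712
R_{2,2} = (16·(-42.867712) − (-42.903552)) / 15 = -42.865323
(Column j=1 coincides with Simpson's rule on the same nodes.)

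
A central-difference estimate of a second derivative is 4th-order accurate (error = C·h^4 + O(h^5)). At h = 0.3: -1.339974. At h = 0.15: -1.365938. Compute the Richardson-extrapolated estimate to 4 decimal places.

-1.3677

The leading error scales as h^4; refining by a factor of 2 reduces it by 2^4 = 16.
Extrapolated value = (16·A(h/2) − A(h)) / (16 − 1)
= (16·(-1.365938) − (-1.339974)) / 15
= -20.515034 / 15 = -1.367669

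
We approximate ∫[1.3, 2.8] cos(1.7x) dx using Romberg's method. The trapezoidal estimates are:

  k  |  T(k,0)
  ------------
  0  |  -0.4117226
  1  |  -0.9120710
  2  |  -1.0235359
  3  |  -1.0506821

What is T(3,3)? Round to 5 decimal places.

-1.05967

Richardson extrapolation on the trapezoidal column (denominator 4−1=3):
T(1,1) = -0.9120710 + (-0.9120710 − (-0.4117226))/3 = -1.0788538
T(2,1) = (4·(-1.0235359) − (-0.9120710)) / 3 = -1.0606909
T(3,1) = -1.0506821 + (-1.0506821 − (-1.0235359))/3 = -1.0597308
T(2,2) = (16·(-1.0606909) − (-1.0788538)) / 15 = -1.0594800
T(3,2) = -1.0597308 + (-1.0597308 − (-1.0606909))/15 = -1.0596668
T(3,3) = (64·(-1.0596668) − (-1.0594800)) / 63 = -1.0596698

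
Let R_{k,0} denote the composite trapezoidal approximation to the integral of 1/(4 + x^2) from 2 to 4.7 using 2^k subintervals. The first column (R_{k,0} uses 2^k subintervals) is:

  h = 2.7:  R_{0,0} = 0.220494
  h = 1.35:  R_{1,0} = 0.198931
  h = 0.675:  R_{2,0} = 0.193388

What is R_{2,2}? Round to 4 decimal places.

0.1915

Richardson extrapolation on the trapezoidal column (denominator 4−1=3):
R_{1,1} = 0.198931 + (0.198931 − 0.220494)/3 = 0.191743
R_{2,1} = (4·0.193388 − 0.198931) / 3 = 0.191540
R_{2,2} = (16·0.191540 − 0.191743) / 15 = 0.191526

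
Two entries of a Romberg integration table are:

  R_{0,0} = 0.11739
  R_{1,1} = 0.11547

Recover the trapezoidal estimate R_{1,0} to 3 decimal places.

From R_{1,1} = (4·R_{1,0} − R_{0,0})/3, solve for R_{1,0}:
4·R_{1,0} = 3·0.11547 + 0.11739 = 0.46380
R_{1,0} = 0.11595

0.116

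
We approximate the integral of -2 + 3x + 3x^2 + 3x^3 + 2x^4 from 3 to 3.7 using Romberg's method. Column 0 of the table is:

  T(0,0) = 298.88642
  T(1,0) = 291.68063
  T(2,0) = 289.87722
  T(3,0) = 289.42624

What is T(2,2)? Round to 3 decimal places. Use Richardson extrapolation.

289.276

Richardson extrapolation on the trapezoidal column (denominator 4−1=3):
T(1,1) = (4·291.68063 − 298.88642) / 3 = 289.27870
T(2,1) = (4·289.87722 − 291.68063) / 3 = 289.27608
T(2,2) = (16·289.27608 − 289.27870) / 15 = 289.27591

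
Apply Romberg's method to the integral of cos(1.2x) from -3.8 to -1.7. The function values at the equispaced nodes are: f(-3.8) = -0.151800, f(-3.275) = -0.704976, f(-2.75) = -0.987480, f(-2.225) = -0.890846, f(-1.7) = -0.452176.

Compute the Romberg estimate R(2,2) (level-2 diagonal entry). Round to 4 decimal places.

-1.5667

R(0,0) (trapezoid, 1 panel, h=2.1000): -0.634175
R(1,0) (trapezoid, 2 panels, h=1.0500): -1.353941
R(2,0) (trapezoid, 4 panels, h=0.5250): -1.514777
R(1,1) = -1.353941 + (-1.353941 − (-0.634175))/3 = -1.593863
R(2,1) = -1.514777 + (-1.514777 − (-1.353941))/3 = -1.568389
R(2,2) = -1.568389 + (-1.568389 − (-1.593863))/15 = -1.566691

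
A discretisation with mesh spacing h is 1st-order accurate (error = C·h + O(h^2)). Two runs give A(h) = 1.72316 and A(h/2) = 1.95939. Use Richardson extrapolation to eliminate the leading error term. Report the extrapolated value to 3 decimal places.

2.196

The leading error scales as h; refining by a factor of 2 reduces it by 2^1 = 2.
Extrapolated value = (2·A(h/2) − A(h)) / (2 − 1)
= (2·1.95939 − 1.72316) / 1
= 2.19562 / 1 = 2.19562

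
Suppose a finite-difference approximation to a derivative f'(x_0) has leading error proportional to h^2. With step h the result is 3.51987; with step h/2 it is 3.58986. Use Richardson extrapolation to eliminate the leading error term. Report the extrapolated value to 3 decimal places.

Extrapolated value = (4·A(h/2) − A(h)) / (4 − 1)
= (4·3.58986 − 3.51987) / 3
= 10.83957 / 3 = 3.61319

3.613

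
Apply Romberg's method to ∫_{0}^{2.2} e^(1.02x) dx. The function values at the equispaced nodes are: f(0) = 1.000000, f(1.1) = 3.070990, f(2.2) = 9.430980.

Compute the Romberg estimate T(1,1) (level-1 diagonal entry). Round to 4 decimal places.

T(0,0) (trapezoid, 1 panel, h=2.2000): 11.474078
T(1,0) (trapezoid, 2 panels, h=1.1000): 9.115128
T(1,1) = 9.115128 + (9.115128 − 11.474078)/3 = 8.328811

8.3288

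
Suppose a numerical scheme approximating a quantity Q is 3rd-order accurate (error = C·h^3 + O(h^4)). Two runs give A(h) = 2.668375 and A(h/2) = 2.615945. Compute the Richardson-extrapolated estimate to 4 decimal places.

The leading error scales as h^3; refining by a factor of 2 reduces it by 2^3 = 8.
Extrapolated value = (8·A(h/2) − A(h)) / (8 − 1)
= (8·2.615945 − 2.668375) / 7
= 18.259185 / 7 = 2.608455

2.6085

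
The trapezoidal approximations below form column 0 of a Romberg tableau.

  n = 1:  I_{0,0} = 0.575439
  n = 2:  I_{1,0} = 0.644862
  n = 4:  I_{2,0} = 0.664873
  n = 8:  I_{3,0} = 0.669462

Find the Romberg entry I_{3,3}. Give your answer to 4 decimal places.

0.6709

I_{1,1} = 0.644862 + (0.644862 − 0.575439)/3 = 0.668003
I_{2,1} = (4·0.664873 − 0.644862) / 3 = 0.671543
I_{3,1} = 0.669462 + (0.669462 − 0.664873)/3 = 0.670992
I_{2,2} = (16·0.671543 − 0.668003) / 15 = 0.671779
I_{3,2} = (16·0.670992 − 0.671543) / 15 = 0.670955
I_{3,3} = (64·0.670955 − 0.671779) / 63 = 0.670942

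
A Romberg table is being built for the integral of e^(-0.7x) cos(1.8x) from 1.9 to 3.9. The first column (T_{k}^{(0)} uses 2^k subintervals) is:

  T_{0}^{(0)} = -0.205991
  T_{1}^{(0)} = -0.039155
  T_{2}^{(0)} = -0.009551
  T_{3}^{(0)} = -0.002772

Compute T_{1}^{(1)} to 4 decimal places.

Richardson extrapolation on the trapezoidal column (denominator 4−1=3):
T_{1}^{(1)} = (4·(-0.039155) − (-0.205991)) / 3 = 0.016457

0.0165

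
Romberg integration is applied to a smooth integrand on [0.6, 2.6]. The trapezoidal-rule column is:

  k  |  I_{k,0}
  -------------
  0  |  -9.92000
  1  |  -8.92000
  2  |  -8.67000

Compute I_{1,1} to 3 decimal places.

-8.587

Richardson extrapolation on the trapezoidal column (denominator 4−1=3):
I_{1,1} = -8.92000 + (-8.92000 − (-9.92000))/3 = -8.58667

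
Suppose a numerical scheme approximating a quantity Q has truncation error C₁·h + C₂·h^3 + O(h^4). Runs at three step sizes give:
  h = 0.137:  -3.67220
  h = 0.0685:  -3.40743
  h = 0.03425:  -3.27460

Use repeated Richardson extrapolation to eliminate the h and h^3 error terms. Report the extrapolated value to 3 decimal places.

First eliminate the h term (factor 2^1 = 2):
  B₁ = (2·(-3.40743) − (-3.67220))/1 = -3.14266
  B₂ = (2·(-3.27460) − (-3.40743))/1 = -3.14177
Then eliminate the h^3 term (factor 2^3 = 8):
  (8·(-3.14177) − (-3.14266))/7 = -3.14164

-3.142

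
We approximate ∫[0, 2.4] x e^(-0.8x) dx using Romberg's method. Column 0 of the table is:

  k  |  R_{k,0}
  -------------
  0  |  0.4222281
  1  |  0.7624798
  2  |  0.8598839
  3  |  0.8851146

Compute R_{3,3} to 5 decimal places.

0.89361

R_{1,1} = 0.7624798 + (0.7624798 − 0.4222281)/3 = 0.8758970
R_{2,1} = 0.8598839 + (0.8598839 − 0.7624798)/3 = 0.8923519
R_{3,1} = (4·0.8851146 − 0.8598839) / 3 = 0.8935248
R_{2,2} = (16·0.8923519 − 0.8758970) / 15 = 0.8934489
R_{3,2} = 0.8935248 + (0.8935248 − 0.8923519)/15 = 0.8936030
R_{3,3} = 0.8936030 + (0.8936030 − 0.8934489)/63 = 0.8936054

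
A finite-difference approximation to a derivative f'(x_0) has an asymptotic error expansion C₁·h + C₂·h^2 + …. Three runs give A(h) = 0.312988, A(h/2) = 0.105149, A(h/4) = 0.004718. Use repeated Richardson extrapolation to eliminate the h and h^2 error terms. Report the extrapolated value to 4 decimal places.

-0.0934

First eliminate the h term (factor 2^1 = 2):
  B₁ = (2·0.105149 − 0.312988)/1 = -0.102690
  B₂ = (2·0.004718 − 0.105149)/1 = -0.095713
Then eliminate the h^2 term (factor 2^2 = 4):
  (4·(-0.095713) − (-0.102690))/3 = -0.093387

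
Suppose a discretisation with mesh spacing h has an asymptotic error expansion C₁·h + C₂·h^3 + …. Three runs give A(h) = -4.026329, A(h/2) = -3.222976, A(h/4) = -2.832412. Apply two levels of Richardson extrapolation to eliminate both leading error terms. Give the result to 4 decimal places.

-2.4450

First eliminate the h term (factor 2^1 = 2):
  B₁ = (2·(-3.222976) − (-4.026329))/1 = -2.419623
  B₂ = (2·(-2.832412) − (-3.222976))/1 = -2.441848
Then eliminate the h^3 term (factor 2^3 = 8):
  (8·(-2.441848) − (-2.419623))/7 = -2.445023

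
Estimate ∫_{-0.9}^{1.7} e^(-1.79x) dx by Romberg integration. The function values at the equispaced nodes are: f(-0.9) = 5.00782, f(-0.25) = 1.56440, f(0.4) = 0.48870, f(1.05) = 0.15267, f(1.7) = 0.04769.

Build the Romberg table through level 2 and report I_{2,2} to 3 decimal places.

I_{0,0} (trapezoid, 1 panel, h=2.6000): 6.57216
I_{1,0} (trapezoid, 2 panels, h=1.3000): 3.92139
I_{2,0} (trapezoid, 4 panels, h=0.6500): 3.07679
I_{1,1} = 3.92139 + (3.92139 − 6.57216)/3 = 3.03780
I_{2,1} = 3.07679 + (3.07679 − 3.92139)/3 = 2.79526
I_{2,2} = 2.79526 + (2.79526 − 3.03780)/15 = 2.77909

2.779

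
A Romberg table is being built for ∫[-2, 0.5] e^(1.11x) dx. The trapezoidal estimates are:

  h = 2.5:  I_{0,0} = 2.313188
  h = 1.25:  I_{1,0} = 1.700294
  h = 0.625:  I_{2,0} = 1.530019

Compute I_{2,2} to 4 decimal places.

Richardson extrapolation on the trapezoidal column (denominator 4−1=3):
I_{1,1} = 1.700294 + (1.700294 − 2.313188)/3 = 1.495996
I_{2,1} = 1.530019 + (1.530019 − 1.700294)/3 = 1.473261
I_{2,2} = 1.473261 + (1.473261 − 1.495996)/15 = 1.471745

1.4717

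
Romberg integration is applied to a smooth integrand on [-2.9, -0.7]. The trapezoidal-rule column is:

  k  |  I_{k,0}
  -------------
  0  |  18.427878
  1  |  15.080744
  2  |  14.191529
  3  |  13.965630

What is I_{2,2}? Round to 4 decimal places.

I_{1,1} = (4·15.080744 − 18.427878) / 3 = 13.965033
I_{2,1} = 14.191529 + (14.191529 − 15.080744)/3 = 13.895124
I_{2,2} = 13.895124 + (13.895124 − 13.965033)/15 = 13.890463
(Column j=1 coincides with Simpson's rule on the same nodes.)

13.8905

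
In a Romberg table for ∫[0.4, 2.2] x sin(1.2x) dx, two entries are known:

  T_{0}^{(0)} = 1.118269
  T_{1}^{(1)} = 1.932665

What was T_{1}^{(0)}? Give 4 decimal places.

From T_{1}^{(1)} = (4·T_{1}^{(0)} − T_{0}^{(0)})/3, solve for T_{1}^{(0)}:
4·T_{1}^{(0)} = 3·1.932665 + 1.118269 = 6.916264
T_{1}^{(0)} = 1.729066

1.7291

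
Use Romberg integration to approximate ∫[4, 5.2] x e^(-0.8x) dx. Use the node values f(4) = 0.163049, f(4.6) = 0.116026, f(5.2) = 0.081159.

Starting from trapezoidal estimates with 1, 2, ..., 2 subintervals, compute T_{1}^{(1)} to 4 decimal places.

0.1417

T_{0}^{(0)} (trapezoid, 1 panel, h=1.2000): 0.146525
T_{1}^{(0)} (trapezoid, 2 panels, h=0.6000): 0.142878
T_{1}^{(1)} = 0.142878 + (0.142878 − 0.146525)/3 = 0.141662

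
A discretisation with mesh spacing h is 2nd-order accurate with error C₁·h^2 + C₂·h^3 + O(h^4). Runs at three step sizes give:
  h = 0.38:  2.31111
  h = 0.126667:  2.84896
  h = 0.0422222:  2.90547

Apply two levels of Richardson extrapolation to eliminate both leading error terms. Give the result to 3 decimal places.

2.912

First eliminate the h^2 term (factor 3^2 = 9):
  B₁ = (9·2.84896 − 2.31111)/8 = 2.91619
  B₂ = (9·2.90547 − 2.84896)/8 = 2.91253
Then eliminate the h^3 term (factor 3^3 = 27):
  (27·2.91253 − 2.91619)/26 = 2.91239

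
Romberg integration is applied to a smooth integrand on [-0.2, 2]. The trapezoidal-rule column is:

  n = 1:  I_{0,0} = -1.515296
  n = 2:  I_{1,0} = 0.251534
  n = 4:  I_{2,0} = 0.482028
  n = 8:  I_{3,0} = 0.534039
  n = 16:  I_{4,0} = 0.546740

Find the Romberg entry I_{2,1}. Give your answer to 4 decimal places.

Richardson extrapolation on the trapezoidal column (denominator 4−1=3):
I_{2,1} = 0.482028 + (0.482028 − 0.251534)/3 = 0.558859
(Column j=1 coincides with Simpson's rule on the same nodes.)

0.5589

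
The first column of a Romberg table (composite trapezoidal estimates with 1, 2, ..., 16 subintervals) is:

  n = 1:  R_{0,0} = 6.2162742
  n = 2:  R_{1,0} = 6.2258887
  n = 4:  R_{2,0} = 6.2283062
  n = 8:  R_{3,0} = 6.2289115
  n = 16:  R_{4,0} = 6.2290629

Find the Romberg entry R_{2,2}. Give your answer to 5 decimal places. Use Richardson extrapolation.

R_{1,1} = (4·6.2258887 − 6.2162742) / 3 = 6.2290935
R_{2,1} = (4·6.2283062 − 6.2258887) / 3 = 6.2291120
R_{2,2} = 6.2291120 + (6.2291120 − 6.2290935)/15 = 6.2291132

6.22911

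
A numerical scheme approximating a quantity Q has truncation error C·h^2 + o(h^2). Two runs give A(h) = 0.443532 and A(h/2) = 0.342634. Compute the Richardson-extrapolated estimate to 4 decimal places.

0.3090

The leading error scales as h^2; refining by a factor of 2 reduces it by 2^2 = 4.
Extrapolated value = (4·A(h/2) − A(h)) / (4 − 1)
= (4·0.342634 − 0.443532) / 3
= 0.927004 / 3 = 0.309001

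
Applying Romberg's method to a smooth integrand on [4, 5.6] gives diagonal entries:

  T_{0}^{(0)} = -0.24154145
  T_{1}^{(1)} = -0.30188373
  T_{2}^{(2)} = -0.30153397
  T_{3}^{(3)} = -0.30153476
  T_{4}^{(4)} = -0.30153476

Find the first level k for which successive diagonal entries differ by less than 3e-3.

k = 2

|T_{1}^{(1)} − T_{0}^{(0)}| = 0.06034228 ≥ 3e-3
|T_{2}^{(2)} − T_{1}^{(1)}| = 0.00034976 < 3e-3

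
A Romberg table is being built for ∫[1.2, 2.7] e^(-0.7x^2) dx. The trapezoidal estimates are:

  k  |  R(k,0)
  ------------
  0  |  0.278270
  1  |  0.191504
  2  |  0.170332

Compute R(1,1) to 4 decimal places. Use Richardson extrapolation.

R(1,1) = 0.191504 + (0.191504 − 0.278270)/3 = 0.162582

0.1626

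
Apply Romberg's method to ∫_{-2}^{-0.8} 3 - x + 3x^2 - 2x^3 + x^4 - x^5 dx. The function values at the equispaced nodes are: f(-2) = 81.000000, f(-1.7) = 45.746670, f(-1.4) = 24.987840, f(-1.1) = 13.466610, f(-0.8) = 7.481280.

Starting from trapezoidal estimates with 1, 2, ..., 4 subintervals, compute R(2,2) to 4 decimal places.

37.5206

R(0,0) (trapezoid, 1 panel, h=1.2000): 53.088768
R(1,0) (trapezoid, 2 panels, h=0.6000): 41.537088
R(2,0) (trapezoid, 4 panels, h=0.3000): 38.532528
R(1,1) = 41.537088 + (41.537088 − 53.088768)/3 = 37.686528
R(2,1) = 38.532528 + (38.532528 − 41.537088)/3 = 37.531008
R(2,2) = 37.531008 + (37.531008 − 37.686528)/15 = 37.520640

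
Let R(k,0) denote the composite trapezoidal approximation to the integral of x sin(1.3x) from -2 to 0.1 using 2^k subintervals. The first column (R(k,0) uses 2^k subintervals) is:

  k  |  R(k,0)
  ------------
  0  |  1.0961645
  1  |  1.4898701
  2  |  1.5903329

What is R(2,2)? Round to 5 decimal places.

1.62400

Richardson extrapolation on the trapezoidal column (denominator 4−1=3):
R(1,1) = (4·1.4898701 − 1.0961645) / 3 = 1.6211053
R(2,1) = (4·1.5903329 − 1.4898701) / 3 = 1.6238205
R(2,2) = (16·1.6238205 − 1.6211053) / 15 = 1.6240015
(Column j=1 coincides with Simpson's rule on the same nodes.)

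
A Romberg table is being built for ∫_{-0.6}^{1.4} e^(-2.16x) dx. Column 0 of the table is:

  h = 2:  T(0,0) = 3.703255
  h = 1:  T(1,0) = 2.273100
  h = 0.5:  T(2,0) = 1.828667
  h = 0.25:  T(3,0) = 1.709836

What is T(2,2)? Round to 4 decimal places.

1.6728

Richardson extrapolation on the trapezoidal column (denominator 4−1=3):
T(1,1) = 2.273100 + (2.273100 − 3.703255)/3 = 1.796382
T(2,1) = (4·1.828667 − 2.273100) / 3 = 1.680523
T(2,2) = (16·1.680523 − 1.796382) / 15 = 1.672799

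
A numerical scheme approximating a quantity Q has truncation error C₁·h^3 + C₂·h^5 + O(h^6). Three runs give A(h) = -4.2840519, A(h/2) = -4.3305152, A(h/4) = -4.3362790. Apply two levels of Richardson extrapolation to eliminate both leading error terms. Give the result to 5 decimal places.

First eliminate the h^3 term (factor 2^3 = 8):
  B₁ = (8·(-4.3305152) − (-4.2840519))/7 = -4.3371528
  B₂ = (8·(-4.3362790) − (-4.3305152))/7 = -4.3371024
Then eliminate the h^5 term (factor 2^5 = 32):
  (32·(-4.3371024) − (-4.3371528))/31 = -4.3371008

-4.33710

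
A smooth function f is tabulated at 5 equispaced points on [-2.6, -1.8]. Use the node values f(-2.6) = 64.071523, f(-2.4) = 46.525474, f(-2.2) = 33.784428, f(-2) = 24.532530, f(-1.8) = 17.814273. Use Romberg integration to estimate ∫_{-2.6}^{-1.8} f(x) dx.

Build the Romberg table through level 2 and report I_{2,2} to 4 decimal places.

I_{0,0} (trapezoid, 1 panel, h=0.8000): 32.754318
I_{1,0} (trapezoid, 2 panels, h=0.4000): 29.890930
I_{2,0} (trapezoid, 4 panels, h=0.2000): 29.157066
I_{1,1} = 29.890930 + (29.890930 − 32.754318)/3 = 28.936467
I_{2,1} = 29.157066 + (29.157066 − 29.890930)/3 = 28.912445
I_{2,2} = 28.912445 + (28.912445 − 28.936467)/15 = 28.910844

28.9108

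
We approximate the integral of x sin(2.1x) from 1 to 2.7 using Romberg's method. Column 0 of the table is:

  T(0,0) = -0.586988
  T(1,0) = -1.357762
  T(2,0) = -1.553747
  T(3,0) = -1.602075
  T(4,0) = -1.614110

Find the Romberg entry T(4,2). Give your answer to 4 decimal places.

T(3,1) = (4·(-1.602075) − (-1.553747)) / 3 = -1.618184
T(4,1) = (4·(-1.614110) − (-1.602075)) / 3 = -1.618122
T(4,2) = (16·(-1.618122) − (-1.618184)) / 15 = -1.618118

-1.6181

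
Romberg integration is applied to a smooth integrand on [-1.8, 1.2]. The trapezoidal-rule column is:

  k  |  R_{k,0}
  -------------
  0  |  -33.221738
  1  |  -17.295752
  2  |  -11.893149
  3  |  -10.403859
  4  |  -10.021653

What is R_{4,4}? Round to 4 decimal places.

-9.8933

Richardson extrapolation on the trapezoidal column (denominator 4−1=3):
R_{1,1} = -17.295752 + (-17.295752 − (-33.221738))/3 = -11.987090
R_{2,1} = (4·(-11.893149) − (-17.295752)) / 3 = -10.092281
R_{3,1} = (4·(-10.403859) − (-11.893149)) / 3 = -9.907429
R_{4,1} = -10.021653 + (-10.021653 − (-10.403859))/3 = -9.894251
R_{2,2} = -10.092281 + (-10.092281 − (-11.987090))/15 = -9.965960
R_{3,2} = (16·(-9.907429) − (-10.092281)) / 15 = -9.895106
R_{4,2} = (16·(-9.894251) − (-9.907429)) / 15 = -9.893372
R_{3,3} = -9.895106 + (-9.895106 − (-9.965960))/63 = -9.893981
R_{4,3} = (64·(-9.893372) − (-9.895106)) / 63 = -9.893344
R_{4,4} = (256·(-9.893344) − (-9.893981)) / 255 = -9.893342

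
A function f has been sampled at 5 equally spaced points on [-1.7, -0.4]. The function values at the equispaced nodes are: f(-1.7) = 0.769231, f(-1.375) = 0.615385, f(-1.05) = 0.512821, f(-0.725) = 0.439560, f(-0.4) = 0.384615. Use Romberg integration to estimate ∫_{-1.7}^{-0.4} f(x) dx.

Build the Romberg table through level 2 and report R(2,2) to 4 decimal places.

0.6932

R(0,0) (trapezoid, 1 panel, h=1.3000): 0.750000
R(1,0) (trapezoid, 2 panels, h=0.6500): 0.708334
R(2,0) (trapezoid, 4 panels, h=0.3250): 0.697024
R(1,1) = 0.708334 + (0.708334 − 0.750000)/3 = 0.694445
R(2,1) = 0.697024 + (0.697024 − 0.708334)/3 = 0.693254
R(2,2) = 0.693254 + (0.693254 − 0.694445)/15 = 0.693175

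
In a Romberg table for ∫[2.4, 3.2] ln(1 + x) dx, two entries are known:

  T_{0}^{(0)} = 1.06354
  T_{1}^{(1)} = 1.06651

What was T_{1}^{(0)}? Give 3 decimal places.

From T_{1}^{(1)} = (4·T_{1}^{(0)} − T_{0}^{(0)})/3, solve for T_{1}^{(0)}:
4·T_{1}^{(0)} = 3·1.06651 + 1.06354 = 4.26307
T_{1}^{(0)} = 1.06577

1.066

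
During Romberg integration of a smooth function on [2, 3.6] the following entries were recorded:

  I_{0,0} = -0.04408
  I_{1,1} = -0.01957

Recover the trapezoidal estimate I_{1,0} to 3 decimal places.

From I_{1,1} = (4·I_{1,0} − I_{0,0})/3, solve for I_{1,0}:
4·I_{1,0} = 3·(-0.01957) + (-0.04408) = -0.10279
I_{1,0} = -0.02570

-0.026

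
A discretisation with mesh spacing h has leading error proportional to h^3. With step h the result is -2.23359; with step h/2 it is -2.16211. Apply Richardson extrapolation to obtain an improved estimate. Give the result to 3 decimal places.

-2.152

Extrapolated value = (8·A(h/2) − A(h)) / (8 − 1)
= (8·(-2.16211) − (-2.23359)) / 7
= -15.06329 / 7 = -2.15190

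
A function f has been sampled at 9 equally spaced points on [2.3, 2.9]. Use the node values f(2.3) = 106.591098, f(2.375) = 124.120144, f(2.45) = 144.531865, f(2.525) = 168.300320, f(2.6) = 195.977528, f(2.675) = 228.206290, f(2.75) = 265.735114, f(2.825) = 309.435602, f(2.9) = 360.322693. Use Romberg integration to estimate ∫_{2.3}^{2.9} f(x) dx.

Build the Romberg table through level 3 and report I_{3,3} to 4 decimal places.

124.9909

I_{0,0} (trapezoid, 1 panel, h=0.6000): 140.074137
I_{1,0} (trapezoid, 2 panels, h=0.3000): 128.830327
I_{2,0} (trapezoid, 4 panels, h=0.1500): 125.955210
I_{3,0} (trapezoid, 8 panels, h=0.0750): 125.232282
I_{1,1} = 128.830327 + (128.830327 − 140.074137)/3 = 125.082390
I_{2,1} = 125.955210 + (125.955210 − 128.830327)/3 = 124.996838
I_{3,1} = 125.232282 + (125.232282 − 125.955210)/3 = 124.991306
I_{2,2} = 124.996838 + (124.996838 − 125.082390)/15 = 124.991135
I_{3,2} = 124.991306 + (124.991306 − 124.996838)/15 = 124.990937
I_{3,3} = 124.990937 + (124.990937 − 124.991135)/63 = 124.990934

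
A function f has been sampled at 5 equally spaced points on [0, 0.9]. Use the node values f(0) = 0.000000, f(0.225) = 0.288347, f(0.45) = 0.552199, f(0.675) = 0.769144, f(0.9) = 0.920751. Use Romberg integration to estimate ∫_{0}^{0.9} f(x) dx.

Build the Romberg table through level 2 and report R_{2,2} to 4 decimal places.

0.4691

R_{0,0} (trapezoid, 1 panel, h=0.9000): 0.414338
R_{1,0} (trapezoid, 2 panels, h=0.4500): 0.455659
R_{2,0} (trapezoid, 4 panels, h=0.2250): 0.465765
R_{1,1} = 0.455659 + (0.455659 − 0.414338)/3 = 0.469433
R_{2,1} = 0.465765 + (0.465765 − 0.455659)/3 = 0.469134
R_{2,2} = 0.469134 + (0.469134 − 0.469433)/15 = 0.469114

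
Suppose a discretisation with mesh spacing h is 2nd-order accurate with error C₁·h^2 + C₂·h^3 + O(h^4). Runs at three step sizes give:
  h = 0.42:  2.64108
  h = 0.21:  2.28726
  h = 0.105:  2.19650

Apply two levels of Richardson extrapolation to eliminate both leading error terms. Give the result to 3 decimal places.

2.166

First eliminate the h^2 term (factor 2^2 = 4):
  B₁ = (4·2.28726 − 2.64108)/3 = 2.16932
  B₂ = (4·2.19650 − 2.28726)/3 = 2.16625
Then eliminate the h^3 term (factor 2^3 = 8):
  (8·2.16625 − 2.16932)/7 = 2.16581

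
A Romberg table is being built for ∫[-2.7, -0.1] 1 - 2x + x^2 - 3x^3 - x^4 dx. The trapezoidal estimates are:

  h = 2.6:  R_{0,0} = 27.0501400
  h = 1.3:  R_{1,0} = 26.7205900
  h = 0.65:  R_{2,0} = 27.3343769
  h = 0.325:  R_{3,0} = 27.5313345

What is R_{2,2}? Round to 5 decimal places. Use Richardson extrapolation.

27.60085

Richardson extrapolation on the trapezoidal column (denominator 4−1=3):
R_{1,1} = (4·26.7205900 − 27.0501400) / 3 = 26.6107400
R_{2,1} = (4·27.3343769 − 26.7205900) / 3 = 27.5389725
R_{2,2} = 27.5389725 + (27.5389725 − 26.6107400)/15 = 27.6008547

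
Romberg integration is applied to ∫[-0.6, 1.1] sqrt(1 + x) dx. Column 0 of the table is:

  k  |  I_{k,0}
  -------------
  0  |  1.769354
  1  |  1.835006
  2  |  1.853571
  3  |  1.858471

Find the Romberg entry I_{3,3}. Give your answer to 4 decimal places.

Richardson extrapolation on the trapezoidal column (denominator 4−1=3):
I_{1,1} = 1.835006 + (1.835006 − 1.769354)/3 = 1.856890
I_{2,1} = (4·1.853571 − 1.835006) / 3 = 1.859759
I_{3,1} = 1.858471 + (1.858471 − 1.853571)/3 = 1.860104
I_{2,2} = (16·1.859759 − 1.856890) / 15 = 1.859950
I_{3,2} = 1.860104 + (1.860104 − 1.859759)/15 = 1.860127
I_{3,3} = (64·1.860127 − 1.859950) / 63 = 1.860130

1.8601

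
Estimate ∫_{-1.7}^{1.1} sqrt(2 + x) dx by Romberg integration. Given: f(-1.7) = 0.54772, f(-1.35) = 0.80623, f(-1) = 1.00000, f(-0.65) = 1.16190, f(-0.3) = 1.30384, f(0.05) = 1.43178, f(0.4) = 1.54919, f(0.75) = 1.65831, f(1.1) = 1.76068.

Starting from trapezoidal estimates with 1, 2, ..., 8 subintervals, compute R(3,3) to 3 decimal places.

3.529

R(0,0) (trapezoid, 1 panel, h=2.8000): 3.23176
R(1,0) (trapezoid, 2 panels, h=1.4000): 3.44126
R(2,0) (trapezoid, 4 panels, h=0.7000): 3.50506
R(3,0) (trapezoid, 8 panels, h=0.3500): 3.52291
R(1,1) = 3.44126 + (3.44126 − 3.23176)/3 = 3.51109
R(2,1) = 3.50506 + (3.50506 − 3.44126)/3 = 3.52633
R(3,1) = 3.52291 + (3.52291 − 3.50506)/3 = 3.52886
R(2,2) = 3.52633 + (3.52633 − 3.51109)/15 = 3.52735
R(3,2) = 3.52886 + (3.52886 − 3.52633)/15 = 3.52903
R(3,3) = 3.52903 + (3.52903 − 3.52735)/63 = 3.52906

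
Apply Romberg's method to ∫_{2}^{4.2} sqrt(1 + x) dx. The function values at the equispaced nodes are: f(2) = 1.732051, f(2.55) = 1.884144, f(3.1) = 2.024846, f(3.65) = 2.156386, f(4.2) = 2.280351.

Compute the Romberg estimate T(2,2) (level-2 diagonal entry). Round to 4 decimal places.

4.4411

T(0,0) (trapezoid, 1 panel, h=2.2000): 4.413642
T(1,0) (trapezoid, 2 panels, h=1.1000): 4.434152
T(2,0) (trapezoid, 4 panels, h=0.5500): 4.439367
T(1,1) = 4.434152 + (4.434152 − 4.413642)/3 = 4.440989
T(2,1) = 4.439367 + (4.439367 − 4.434152)/3 = 4.441105
T(2,2) = 4.441105 + (4.441105 − 4.440989)/15 = 4.441113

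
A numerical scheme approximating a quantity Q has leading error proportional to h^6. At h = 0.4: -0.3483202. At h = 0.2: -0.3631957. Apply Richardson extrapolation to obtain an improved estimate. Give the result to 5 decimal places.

-0.36343

Extrapolated value = (64·A(h/2) − A(h)) / (64 − 1)
= (64·(-0.3631957) − (-0.3483202)) / 63
= -22.8962046 / 63 = -0.3634318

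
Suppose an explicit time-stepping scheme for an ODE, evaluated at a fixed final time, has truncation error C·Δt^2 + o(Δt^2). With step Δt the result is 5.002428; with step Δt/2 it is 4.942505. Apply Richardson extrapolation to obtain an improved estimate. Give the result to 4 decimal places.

The leading error scales as Δt^2; refining by a factor of 2 reduces it by 2^2 = 4.
Extrapolated value = (4·A(Δt/2) − A(Δt)) / (4 − 1)
= (4·4.942505 − 5.002428) / 3
= 14.767592 / 3 = 4.922531

4.9225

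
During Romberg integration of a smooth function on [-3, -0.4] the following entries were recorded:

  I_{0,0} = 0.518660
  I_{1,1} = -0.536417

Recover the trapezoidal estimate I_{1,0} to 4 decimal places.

From I_{1,1} = (4·I_{1,0} − I_{0,0})/3, solve for I_{1,0}:
4·I_{1,0} = 3·(-0.536417) + 0.518660 = -1.090591
I_{1,0} = -0.272648

-0.2726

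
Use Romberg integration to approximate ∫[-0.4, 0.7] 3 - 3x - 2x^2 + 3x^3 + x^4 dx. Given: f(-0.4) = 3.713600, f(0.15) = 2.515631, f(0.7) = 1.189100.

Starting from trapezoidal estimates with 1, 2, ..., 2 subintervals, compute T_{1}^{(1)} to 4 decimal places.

2.7436

T_{0}^{(0)} (trapezoid, 1 panel, h=1.1000): 2.696485
T_{1}^{(0)} (trapezoid, 2 panels, h=0.5500): 2.731840
T_{1}^{(1)} = 2.731840 + (2.731840 − 2.696485)/3 = 2.743625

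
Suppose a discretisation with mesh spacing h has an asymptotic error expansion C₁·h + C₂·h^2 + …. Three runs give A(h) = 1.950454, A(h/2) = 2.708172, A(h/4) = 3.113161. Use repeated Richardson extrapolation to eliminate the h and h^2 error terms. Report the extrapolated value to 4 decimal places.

First eliminate the h term (factor 2^1 = 2):
  B₁ = (2·2.708172 − 1.950454)/1 = 3.465890
  B₂ = (2·3.113161 − 2.708172)/1 = 3.518150
Then eliminate the h^2 term (factor 2^2 = 4):
  (4·3.518150 − 3.465890)/3 = 3.535570

3.5356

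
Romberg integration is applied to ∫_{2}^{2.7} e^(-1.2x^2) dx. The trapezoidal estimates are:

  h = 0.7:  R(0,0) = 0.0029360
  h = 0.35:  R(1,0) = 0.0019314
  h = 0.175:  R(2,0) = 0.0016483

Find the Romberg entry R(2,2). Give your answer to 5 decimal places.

Richardson extrapolation on the trapezoidal column (denominator 4−1=3):
R(1,1) = (4·0.0019314 − 0.0029360) / 3 = 0.0015965
R(2,1) = 0.0016483 + (0.0016483 − 0.0019314)/3 = 0.0015539
R(2,2) = 0.0015539 + (0.0015539 − 0.0015965)/15 = 0.0015511

0.00155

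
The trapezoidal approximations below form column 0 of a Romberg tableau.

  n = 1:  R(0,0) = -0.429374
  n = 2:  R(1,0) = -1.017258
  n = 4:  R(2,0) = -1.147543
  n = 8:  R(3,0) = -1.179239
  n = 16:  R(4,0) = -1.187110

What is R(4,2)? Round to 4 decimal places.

-1.1897

R(3,1) = (4·(-1.179239) − (-1.147543)) / 3 = -1.189804
R(4,1) = (4·(-1.187110) − (-1.179239)) / 3 = -1.189734
R(4,2) = (16·(-1.189734) − (-1.189804)) / 15 = -1.189729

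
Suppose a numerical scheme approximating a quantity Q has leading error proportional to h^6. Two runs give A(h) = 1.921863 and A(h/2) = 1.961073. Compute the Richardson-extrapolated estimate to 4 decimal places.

1.9617

Extrapolated value = (64·A(h/2) − A(h)) / (64 − 1)
= (64·1.961073 − 1.921863) / 63
= 123.586809 / 63 = 1.961695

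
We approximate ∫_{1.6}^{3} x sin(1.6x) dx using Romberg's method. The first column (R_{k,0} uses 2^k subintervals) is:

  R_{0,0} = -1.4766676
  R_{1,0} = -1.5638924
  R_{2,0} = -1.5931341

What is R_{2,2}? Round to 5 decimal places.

Richardson extrapolation on the trapezoidal column (denominator 4−1=3):
R_{1,1} = -1.5638924 + (-1.5638924 − (-1.4766676))/3 = -1.5929673
R_{2,1} = (4·(-1.5931341) − (-1.5638924)) / 3 = -1.6028813
R_{2,2} = -1.6028813 + (-1.6028813 − (-1.5929673))/15 = -1.6035422

-1.60354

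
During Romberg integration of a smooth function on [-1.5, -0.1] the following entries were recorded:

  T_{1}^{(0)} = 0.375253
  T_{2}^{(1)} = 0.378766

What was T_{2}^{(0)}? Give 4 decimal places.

0.3779

From T_{2}^{(1)} = (4·T_{2}^{(0)} − T_{1}^{(0)})/3, solve for T_{2}^{(0)}:
4·T_{2}^{(0)} = 3·0.378766 + 0.375253 = 1.511551
T_{2}^{(0)} = 0.377888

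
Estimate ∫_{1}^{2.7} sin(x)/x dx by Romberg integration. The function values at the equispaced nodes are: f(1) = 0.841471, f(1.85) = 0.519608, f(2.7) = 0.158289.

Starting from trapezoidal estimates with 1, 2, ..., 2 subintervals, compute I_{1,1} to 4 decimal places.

I_{0,0} (trapezoid, 1 panel, h=1.7000): 0.849796
I_{1,0} (trapezoid, 2 panels, h=0.8500): 0.866565
I_{1,1} = 0.866565 + (0.866565 − 0.849796)/3 = 0.872155

0.8722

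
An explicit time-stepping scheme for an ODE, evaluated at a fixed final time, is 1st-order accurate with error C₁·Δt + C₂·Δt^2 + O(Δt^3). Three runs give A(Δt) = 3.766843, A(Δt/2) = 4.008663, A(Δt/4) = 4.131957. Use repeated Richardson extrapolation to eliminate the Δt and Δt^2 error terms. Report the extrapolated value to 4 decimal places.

First eliminate the Δt term (factor 2^1 = 2):
  B₁ = (2·4.008663 − 3.766843)/1 = 4.250483
  B₂ = (2·4.131957 − 4.008663)/1 = 4.255251
Then eliminate the Δt^2 term (factor 2^2 = 4):
  (4·4.255251 − 4.250483)/3 = 4.256840

4.2568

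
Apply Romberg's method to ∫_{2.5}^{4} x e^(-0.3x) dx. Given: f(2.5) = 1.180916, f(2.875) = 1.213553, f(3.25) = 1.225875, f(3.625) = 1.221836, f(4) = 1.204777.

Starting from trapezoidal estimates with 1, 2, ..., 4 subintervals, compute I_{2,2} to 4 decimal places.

I_{0,0} (trapezoid, 1 panel, h=1.5000): 1.789270
I_{1,0} (trapezoid, 2 panels, h=0.7500): 1.814041
I_{2,0} (trapezoid, 4 panels, h=0.3750): 1.820291
I_{1,1} = 1.814041 + (1.814041 − 1.789270)/3 = 1.822298
I_{2,1} = 1.820291 + (1.820291 − 1.814041)/3 = 1.822374
I_{2,2} = 1.822374 + (1.822374 − 1.822298)/15 = 1.822379

1.8224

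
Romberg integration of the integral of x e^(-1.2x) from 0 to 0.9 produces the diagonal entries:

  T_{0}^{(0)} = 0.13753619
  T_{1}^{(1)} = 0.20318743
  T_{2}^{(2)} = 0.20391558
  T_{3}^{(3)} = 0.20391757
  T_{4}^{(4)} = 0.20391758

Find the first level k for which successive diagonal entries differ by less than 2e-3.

k = 2

|T_{1}^{(1)} − T_{0}^{(0)}| = 0.06565124 ≥ 2e-3
|T_{2}^{(2)} − T_{1}^{(1)}| = 0.00072815 < 2e-3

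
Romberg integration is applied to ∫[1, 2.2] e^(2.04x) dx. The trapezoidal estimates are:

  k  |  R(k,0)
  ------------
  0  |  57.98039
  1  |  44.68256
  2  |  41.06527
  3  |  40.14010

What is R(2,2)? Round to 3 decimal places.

39.833

R(1,1) = (4·44.68256 − 57.98039) / 3 = 40.24995
R(2,1) = (4·41.06527 − 44.68256) / 3 = 39.85951
R(2,2) = (16·39.85951 − 40.24995) / 15 = 39.83348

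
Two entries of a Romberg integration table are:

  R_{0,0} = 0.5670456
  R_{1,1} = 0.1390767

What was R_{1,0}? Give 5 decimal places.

0.24607

From R_{1,1} = (4·R_{1,0} − R_{0,0})/3, solve for R_{1,0}:
4·R_{1,0} = 3·0.1390767 + 0.5670456 = 0.9842757
R_{1,0} = 0.2460689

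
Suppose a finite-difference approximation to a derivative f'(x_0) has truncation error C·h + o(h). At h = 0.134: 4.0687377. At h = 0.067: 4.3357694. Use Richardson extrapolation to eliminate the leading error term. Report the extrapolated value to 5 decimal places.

Extrapolated value = (2·A(h/2) − A(h)) / (2 − 1)
= (2·4.3357694 − 4.0687377) / 1
= 4.6028011 / 1 = 4.6028011

4.60280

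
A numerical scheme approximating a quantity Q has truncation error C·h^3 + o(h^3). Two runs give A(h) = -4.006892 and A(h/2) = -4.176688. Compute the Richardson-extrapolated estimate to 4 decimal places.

-4.2009

The leading error scales as h^3; refining by a factor of 2 reduces it by 2^3 = 8.
Extrapolated value = (8·A(h/2) − A(h)) / (8 − 1)
= (8·(-4.176688) − (-4.006892)) / 7
= -29.406612 / 7 = -4.200945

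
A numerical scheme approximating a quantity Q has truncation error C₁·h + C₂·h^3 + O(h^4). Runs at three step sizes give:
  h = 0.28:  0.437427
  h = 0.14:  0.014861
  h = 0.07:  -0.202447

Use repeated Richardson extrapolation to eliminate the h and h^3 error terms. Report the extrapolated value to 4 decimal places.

-0.4215

First eliminate the h term (factor 2^1 = 2):
  B₁ = (2·0.014861 − 0.437427)/1 = -0.407705
  B₂ = (2·(-0.202447) − 0.014861)/1 = -0.419755
Then eliminate the h^3 term (factor 2^3 = 8):
  (8·(-0.419755) − (-0.407705))/7 = -0.421476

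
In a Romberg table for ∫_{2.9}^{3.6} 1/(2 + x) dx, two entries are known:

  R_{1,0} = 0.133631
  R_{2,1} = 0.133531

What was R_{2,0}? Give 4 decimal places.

From R_{2,1} = (4·R_{2,0} − R_{1,0})/3, solve for R_{2,0}:
4·R_{2,0} = 3·0.133531 + 0.133631 = 0.534224
R_{2,0} = 0.133556

0.1336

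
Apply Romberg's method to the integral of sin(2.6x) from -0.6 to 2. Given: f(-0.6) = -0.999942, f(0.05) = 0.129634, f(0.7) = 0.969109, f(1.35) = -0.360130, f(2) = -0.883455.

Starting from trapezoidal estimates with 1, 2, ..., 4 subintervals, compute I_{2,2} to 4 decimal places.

-0.2580

I_{0,0} (trapezoid, 1 panel, h=2.6000): -2.448416
I_{1,0} (trapezoid, 2 panels, h=1.3000): 0.035634
I_{2,0} (trapezoid, 4 panels, h=0.6500): -0.132006
I_{1,1} = 0.035634 + (0.035634 − (-2.448416))/3 = 0.863651
I_{2,1} = -0.132006 + (-0.132006 − 0.035634)/3 = -0.187886
I_{2,2} = -0.187886 + (-0.187886 − 0.863651)/15 = -0.257988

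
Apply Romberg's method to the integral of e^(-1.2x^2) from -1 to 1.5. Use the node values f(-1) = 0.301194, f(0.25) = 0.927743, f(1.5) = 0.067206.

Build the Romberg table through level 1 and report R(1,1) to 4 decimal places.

R(0,0) (trapezoid, 1 panel, h=2.5000): 0.460500
R(1,0) (trapezoid, 2 panels, h=1.2500): 1.389929
R(1,1) = 1.389929 + (1.389929 − 0.460500)/3 = 1.699739

1.6997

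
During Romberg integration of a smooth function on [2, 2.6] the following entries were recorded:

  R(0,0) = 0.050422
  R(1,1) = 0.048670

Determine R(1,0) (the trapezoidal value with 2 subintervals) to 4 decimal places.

0.0491

From R(1,1) = (4·R(1,0) − R(0,0))/3, solve for R(1,0):
4·R(1,0) = 3·0.048670 + 0.050422 = 0.196432
R(1,0) = 0.049108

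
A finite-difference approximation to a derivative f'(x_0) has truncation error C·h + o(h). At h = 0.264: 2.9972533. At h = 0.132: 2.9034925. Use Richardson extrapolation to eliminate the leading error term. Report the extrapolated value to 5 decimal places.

2.80973

The leading error scales as h; refining by a factor of 2 reduces it by 2^1 = 2.
Extrapolated value = (2·A(h/2) − A(h)) / (2 − 1)
= (2·2.9034925 − 2.9972533) / 1
= 2.8097317 / 1 = 2.8097317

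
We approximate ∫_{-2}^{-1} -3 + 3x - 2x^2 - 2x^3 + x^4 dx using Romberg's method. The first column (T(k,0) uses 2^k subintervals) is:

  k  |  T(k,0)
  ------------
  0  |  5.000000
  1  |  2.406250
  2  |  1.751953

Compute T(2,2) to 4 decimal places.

1.5333

T(1,1) = (4·2.406250 − 5.000000) / 3 = 1.541667
T(2,1) = (4·1.751953 − 2.406250) / 3 = 1.533854
T(2,2) = (16·1.533854 − 1.541667) / 15 = 1.533333
(Column j=1 coincides with Simpson's rule on the same nodes.)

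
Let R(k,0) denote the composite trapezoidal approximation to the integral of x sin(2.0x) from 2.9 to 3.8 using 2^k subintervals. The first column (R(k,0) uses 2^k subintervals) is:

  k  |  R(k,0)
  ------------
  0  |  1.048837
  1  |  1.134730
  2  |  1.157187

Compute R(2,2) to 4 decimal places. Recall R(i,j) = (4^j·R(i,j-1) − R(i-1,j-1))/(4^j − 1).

1.1648

R(1,1) = (4·1.134730 − 1.048837) / 3 = 1.163361
R(2,1) = (4·1.157187 − 1.134730) / 3 = 1.164673
R(2,2) = 1.164673 + (1.164673 − 1.163361)/15 = 1.164760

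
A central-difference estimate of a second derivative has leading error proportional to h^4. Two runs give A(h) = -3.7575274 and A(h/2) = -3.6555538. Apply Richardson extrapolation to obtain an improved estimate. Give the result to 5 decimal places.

-3.64876

Extrapolated value = (16·A(h/2) − A(h)) / (16 − 1)
= (16·(-3.6555538) − (-3.7575274)) / 15
= -54.7313334 / 15 = -3.6487556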